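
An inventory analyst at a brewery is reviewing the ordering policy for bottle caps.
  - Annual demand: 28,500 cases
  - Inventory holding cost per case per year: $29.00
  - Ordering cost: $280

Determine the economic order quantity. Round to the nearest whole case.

Q* = √(2·D·S / H) = √(2·28,500·280 / 29) = √550,344.8 ≈ 741.85

742 cases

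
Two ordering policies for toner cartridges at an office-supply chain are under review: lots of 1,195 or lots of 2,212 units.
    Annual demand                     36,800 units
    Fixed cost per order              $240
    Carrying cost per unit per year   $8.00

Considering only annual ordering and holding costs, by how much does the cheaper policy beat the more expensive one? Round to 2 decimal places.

$669.97

TC(Q) = (D/Q)S + (Q/2)H
TC(1,195) = (36,800/1,195)×240 + (1,195/2)×8 = $12,170.79
TC(2,212) = (36,800/2,212)×240 + (2,212/2)×8 = $12,840.77
Lots of 1,195 are cheaper by $669.97.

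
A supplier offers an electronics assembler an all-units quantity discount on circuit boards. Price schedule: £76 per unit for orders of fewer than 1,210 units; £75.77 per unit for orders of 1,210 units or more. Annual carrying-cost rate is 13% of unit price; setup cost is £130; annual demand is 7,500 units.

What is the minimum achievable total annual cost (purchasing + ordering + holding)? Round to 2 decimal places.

£574,389.31

H₁ = 13%×£76 = £9.8800;  H₂ = 13%×£75.77 = £9.8501
EOQ₁ = √(2×7,500×130/9.8800) = 444.26  (< 1,210, feasible at tier 1)
EOQ₂ = √(2×7,500×130/9.8501) = 444.94  (< 1,210 → use Q = 1,210 at tier-2 price)
TC(tier 1 (EOQ₁), Q≈444.3) = £574,389.31
TC(tier 2, Q≈1,210.0) = £575,040.10
Minimum at tier 1 (EOQ₁): £574,389.31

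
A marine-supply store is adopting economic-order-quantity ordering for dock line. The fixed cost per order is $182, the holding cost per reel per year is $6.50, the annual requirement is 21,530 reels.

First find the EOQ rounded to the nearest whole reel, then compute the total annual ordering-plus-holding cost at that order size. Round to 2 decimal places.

EOQ = √(2DS/H) = √(2 × 21,530 × 182 / 6.5)
    = √(1,205,680.00) ≈ 1,098.03 → Q = 1,098 reels
Ordering: D/Q × S = 21,530/1,098 × $182 = $3,568.72
Holding:  Q/2 × H = 1,098/2 × $6.5 = $3,568.50
Total = $3,568.72 + $3,568.50 = $7,137.22

$7,137.22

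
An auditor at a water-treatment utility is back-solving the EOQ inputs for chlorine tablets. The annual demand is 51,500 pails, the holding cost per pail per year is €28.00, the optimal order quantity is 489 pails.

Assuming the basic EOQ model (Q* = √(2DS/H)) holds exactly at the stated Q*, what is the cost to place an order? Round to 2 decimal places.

€65.00

Since Q* = (2DS/H)^½, squaring gives Q*²·H = 2DS.
S = Q²H / (2D) = 489² × 28 / (2 × 51,500) = 65.0038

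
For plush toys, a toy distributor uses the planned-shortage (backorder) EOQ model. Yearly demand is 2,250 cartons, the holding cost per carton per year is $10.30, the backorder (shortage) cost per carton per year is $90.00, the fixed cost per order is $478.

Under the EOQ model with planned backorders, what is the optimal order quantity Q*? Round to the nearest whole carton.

482 cartons

Basic EOQ = √(2·2,250·478/10.3) = 456.985
Backorder adjustment √((H+b)/b) = √((10.3+90)/90) = 1.0557
Q* = 456.985 × 1.0557 ≈ 482.43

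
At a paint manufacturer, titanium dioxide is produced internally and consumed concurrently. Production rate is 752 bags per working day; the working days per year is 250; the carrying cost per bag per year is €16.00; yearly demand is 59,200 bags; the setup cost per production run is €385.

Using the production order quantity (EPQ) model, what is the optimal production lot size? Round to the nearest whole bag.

2,039 bags

d = 59,200/250 = 236.8000 bags/day;  effective holding cost H(1 − d/p) = 16·(1 − 236.8000/752) = 10.96170
Q* = √(2DS / H_eff) = √(2·59,200·385 / 10.96170) ≈ 2,039.23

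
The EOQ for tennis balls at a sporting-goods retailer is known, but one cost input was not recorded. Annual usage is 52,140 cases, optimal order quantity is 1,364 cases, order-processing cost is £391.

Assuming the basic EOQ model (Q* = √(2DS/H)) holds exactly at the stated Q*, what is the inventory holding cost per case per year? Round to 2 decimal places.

£21.92

From Q* = √(2DS/H) ⇒ Q*² = 2DS/H.
H = 2DS / Q² = 2 × 52,140 × 391 / 1,364² = 21.9154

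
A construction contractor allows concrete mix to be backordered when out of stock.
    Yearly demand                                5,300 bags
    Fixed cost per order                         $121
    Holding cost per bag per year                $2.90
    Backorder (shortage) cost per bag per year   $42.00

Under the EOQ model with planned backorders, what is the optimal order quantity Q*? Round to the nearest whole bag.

Q* = √(2DS/H) · √((H + b)/b)
   = √(2 × 5,300 × 121 / 2.9) · √((2.9 + 42) / 42)
   = 665.038 × 1.0339 ≈ 687.61

688 bags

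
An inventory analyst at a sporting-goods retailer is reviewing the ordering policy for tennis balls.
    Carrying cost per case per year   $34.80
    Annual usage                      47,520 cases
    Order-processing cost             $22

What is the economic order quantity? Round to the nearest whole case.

245 cases

Q* = √(2·D·S / H) = √(2·47,520·22 / 34.8) = √60,082.8 ≈ 245.12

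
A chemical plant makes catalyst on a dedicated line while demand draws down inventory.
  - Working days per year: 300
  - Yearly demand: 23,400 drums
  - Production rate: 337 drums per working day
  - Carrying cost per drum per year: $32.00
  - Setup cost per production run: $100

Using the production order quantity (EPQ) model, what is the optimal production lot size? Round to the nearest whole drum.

d = 23,400/300 = 78.0000 drums/day;  effective holding cost H(1 − d/p) = 32·(1 − 78.0000/337) = 24.59347
Q* = √(2DS / H_eff) = √(2·23,400·100 / 24.59347) ≈ 436.23

436 drums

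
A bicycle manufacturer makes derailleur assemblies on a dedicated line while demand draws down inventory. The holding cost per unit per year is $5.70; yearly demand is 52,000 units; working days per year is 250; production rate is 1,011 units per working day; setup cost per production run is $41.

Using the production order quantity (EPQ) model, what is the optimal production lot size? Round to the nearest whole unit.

d = 52,000/250 = 208.0000 units/day;  effective holding cost H(1 − d/p) = 5.7·(1 − 208.0000/1011) = 4.52730
Q* = √(2DS / H_eff) = √(2·52,000·41 / 4.52730) ≈ 970.49

970 units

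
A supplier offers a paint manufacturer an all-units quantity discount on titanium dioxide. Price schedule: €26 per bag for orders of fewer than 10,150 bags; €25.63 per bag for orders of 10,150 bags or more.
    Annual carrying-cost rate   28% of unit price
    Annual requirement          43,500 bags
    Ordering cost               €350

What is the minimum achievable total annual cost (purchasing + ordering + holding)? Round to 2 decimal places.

€1,145,888.79

H₁ = 28%×€26 = €7.2800;  H₂ = 28%×€25.63 = €7.1764
EOQ₁ = √(2×43,500×350/7.2800) = 2,045.16  (< 10,150, feasible at tier 1)
EOQ₂ = √(2×43,500×350/7.1764) = 2,059.87  (< 10,150 → use Q = 10,150 at tier-2 price)
TC(tier 1 (EOQ₁), Q≈2,045.2) = €1,145,888.79
TC(tier 2, Q≈10,150.0) = €1,152,825.23
Minimum at tier 1 (EOQ₁): €1,145,888.79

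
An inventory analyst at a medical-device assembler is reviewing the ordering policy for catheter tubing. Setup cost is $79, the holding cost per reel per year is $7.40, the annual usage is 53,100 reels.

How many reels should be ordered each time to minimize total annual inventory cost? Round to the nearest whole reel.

1,065 reels

EOQ = √(2DS/H) = √(2 × 53,100 × 79 / 7.4)
    = √(1,133,756.76) ≈ 1,064.78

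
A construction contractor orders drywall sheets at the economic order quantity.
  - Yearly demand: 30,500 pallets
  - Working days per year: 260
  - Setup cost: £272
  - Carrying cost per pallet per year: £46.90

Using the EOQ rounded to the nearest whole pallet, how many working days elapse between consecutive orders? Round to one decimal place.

Q* = √(2·D·S / H) = √(2·30,500·272 / 46.9) = √353,774.0 ≈ 594.79 → Q = 595 pallets
Cycle time = (working days × Q)/D = (260 × 595) / 30,500 = 5.072 days

5.1 days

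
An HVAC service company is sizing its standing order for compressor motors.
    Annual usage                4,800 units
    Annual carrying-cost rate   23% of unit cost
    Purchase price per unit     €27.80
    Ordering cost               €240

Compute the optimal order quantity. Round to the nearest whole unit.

Holding cost per unit per year: H = 23% × €27.8 = €6.3940
EOQ = √(2DS/H) = √(2 × 4,800 × 240 / 6.394)
    = √(360,337.82) ≈ 600.28

600 units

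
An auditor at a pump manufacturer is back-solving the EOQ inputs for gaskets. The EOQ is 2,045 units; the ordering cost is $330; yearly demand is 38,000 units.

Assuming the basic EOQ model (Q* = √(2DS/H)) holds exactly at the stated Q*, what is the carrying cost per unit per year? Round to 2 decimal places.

$6.00

EOQ relation: Q² = 2DS/H, so rearrange for the unknown.
H = 2DS / Q² = 2 × 38,000 × 330 / 2,045² = 5.9971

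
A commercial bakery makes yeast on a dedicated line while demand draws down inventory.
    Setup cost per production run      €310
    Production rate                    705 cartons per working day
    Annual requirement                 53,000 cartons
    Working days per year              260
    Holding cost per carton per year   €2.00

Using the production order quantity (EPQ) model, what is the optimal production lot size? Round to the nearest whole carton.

4,808 cartons

Daily demand d = 53,000/260 = 203.846; p = 705; 1 − d/p = 0.71086
EPQ = √(2DS / (H(1 − d/p)))
    = √(2 × 53,000 × 310 / (2 × 0.71086)) ≈ 4,807.59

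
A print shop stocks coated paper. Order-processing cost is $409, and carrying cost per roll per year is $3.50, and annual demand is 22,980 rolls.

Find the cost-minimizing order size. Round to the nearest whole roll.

Q* = √(2·D·S / H) = √(2·22,980·409 / 3.5) = √5,370,754.3 ≈ 2,317.49

2,317 rolls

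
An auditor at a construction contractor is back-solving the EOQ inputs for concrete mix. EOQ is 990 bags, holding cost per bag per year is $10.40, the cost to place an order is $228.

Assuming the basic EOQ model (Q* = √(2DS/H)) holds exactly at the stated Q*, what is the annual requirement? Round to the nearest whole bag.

22,353 bags per year

EOQ relation: Q² = 2DS/H, so rearrange for the unknown.
D = Q²H / (2S) = 990² × 10.4 / (2 × 228) = 22,353.16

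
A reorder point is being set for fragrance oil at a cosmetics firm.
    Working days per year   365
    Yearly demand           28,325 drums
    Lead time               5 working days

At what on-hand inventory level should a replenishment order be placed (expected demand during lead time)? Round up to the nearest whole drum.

Daily demand d = 28,325 / 365 = 77.603 drums/day
Demand during lead time = 77.603 × 5 = 388.01
Reorder point = 388.01 → round up

389 drums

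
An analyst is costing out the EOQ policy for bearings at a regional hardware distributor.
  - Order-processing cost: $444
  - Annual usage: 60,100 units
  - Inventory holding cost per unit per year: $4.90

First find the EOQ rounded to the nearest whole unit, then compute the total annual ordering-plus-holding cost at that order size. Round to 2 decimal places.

$16,171.18

2DS/H = 2·60,100·444/4.9 = 10,891,591.84
EOQ = √10,891,591.84 ≈ 3,300.24 → Q = 3,300 units
Orders/yr = 60,100/3,300 = 18.212; ordering cost = 18.212 × $444 = $8,086.18
Average inventory = 3,300/2 = 1650; holding cost = 1650 × $4.9 = $8,085.00
Total = $8,086.18 + $8,085.00 = $16,171.18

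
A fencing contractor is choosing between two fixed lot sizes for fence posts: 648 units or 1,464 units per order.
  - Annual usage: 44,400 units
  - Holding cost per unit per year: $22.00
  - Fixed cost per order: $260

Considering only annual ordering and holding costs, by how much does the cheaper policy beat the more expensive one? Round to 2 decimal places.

$953.57

For each Q, cost = (D/Q)·S + (Q/2)·H.
TC(648) = (44,400/648)×260 + (648/2)×22 = $24,942.81
TC(1,464) = (44,400/1,464)×260 + (1,464/2)×22 = $23,989.25
Lots of 1,464 are cheaper by $953.57.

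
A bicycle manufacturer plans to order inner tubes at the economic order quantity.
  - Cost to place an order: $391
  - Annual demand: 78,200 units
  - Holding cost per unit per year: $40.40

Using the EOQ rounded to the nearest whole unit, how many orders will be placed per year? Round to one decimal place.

63.6 orders per year

Optimal lot size Q* = (2 × 78,200 × $391 / $40.4)^½ ≈ 1,230.31 → Q = 1,230
Orders per year = D/Q = 78,200 / 1,230 = 63.577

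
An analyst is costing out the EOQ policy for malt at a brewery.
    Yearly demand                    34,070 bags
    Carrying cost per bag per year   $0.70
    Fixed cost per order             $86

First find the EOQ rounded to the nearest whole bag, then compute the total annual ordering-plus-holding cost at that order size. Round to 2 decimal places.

Q* = √(2·D·S / H) = √(2·34,070·86 / 0.7) = √8,371,485.7 ≈ 2,893.35 → Q = 2,893 bags
Annual ordering cost = (D/Q)·S = (34,070/2,893) × 86 = $1,012.80
Annual holding cost  = (Q/2)·H = (2,893/2) × 0.7 = $1,012.55
Total = $1,012.80 + $1,012.55 = $2,025.35

$2,025.35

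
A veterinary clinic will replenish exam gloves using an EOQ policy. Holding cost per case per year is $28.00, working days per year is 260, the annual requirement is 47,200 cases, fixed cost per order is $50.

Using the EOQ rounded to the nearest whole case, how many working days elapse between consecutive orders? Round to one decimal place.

Optimal lot size Q* = (2 × 47,200 × $50 / $28)^½ ≈ 410.57 → Q = 411 cases
Days between orders = 260 / (D/Q) = 260 / 114.842 ≈ 2.264

2.3 days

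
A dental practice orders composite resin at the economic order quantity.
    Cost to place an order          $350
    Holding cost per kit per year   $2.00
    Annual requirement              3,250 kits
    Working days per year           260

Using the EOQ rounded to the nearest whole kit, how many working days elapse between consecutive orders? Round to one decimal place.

Q* = √(2·D·S / H) = √(2·3,250·350 / 2) = √1,137,500.0 ≈ 1,066.54 → Q = 1,067 kits
Cycle time = (working days × Q)/D = (260 × 1,067) / 3,250 = 85.360 days

85.4 days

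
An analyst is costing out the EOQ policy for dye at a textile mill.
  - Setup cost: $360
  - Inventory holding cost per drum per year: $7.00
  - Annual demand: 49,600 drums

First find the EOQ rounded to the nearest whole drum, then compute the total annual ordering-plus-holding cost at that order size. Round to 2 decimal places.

EOQ = √(2DS/H) = √(2 × 49,600 × 360 / 7)
    = √(5,101,714.29) ≈ 2,258.70 → Q = 2,259 drums
Ordering: D/Q × S = 49,600/2,259 × $360 = $7,904.38
Holding:  Q/2 × H = 2,259/2 × $7 = $7,906.50
Total = $7,904.38 + $7,906.50 = $15,810.88

$15,810.88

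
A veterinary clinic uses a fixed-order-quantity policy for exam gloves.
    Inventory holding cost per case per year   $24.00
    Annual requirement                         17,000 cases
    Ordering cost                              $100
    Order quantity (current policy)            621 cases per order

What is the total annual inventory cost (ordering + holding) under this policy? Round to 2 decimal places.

Annual ordering cost = (D/Q)·S = (17,000/621) × 100 = $2,737.52
Annual holding cost  = (Q/2)·H = (621/2) × 24 = $7,452.00
Total = $2,737.52 + $7,452.00 = $10,189.52

$10,189.52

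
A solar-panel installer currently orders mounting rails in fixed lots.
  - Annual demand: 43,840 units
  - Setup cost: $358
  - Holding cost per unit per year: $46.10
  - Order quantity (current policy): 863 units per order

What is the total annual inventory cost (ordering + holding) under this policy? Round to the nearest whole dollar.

$38,078

Ordering: D/Q × S = 43,840/863 × $358 = $18,186.23
Holding:  Q/2 × H = 863/2 × $46.1 = $19,892.15
Total = $18,186.23 + $19,892.15 = $38,078.38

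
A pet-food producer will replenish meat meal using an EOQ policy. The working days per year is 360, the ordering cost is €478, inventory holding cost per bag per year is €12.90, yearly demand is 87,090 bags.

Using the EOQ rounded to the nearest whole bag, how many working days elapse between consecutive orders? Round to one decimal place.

Optimal lot size Q* = (2 × 87,090 × €478 / €12.9)^½ ≈ 2,540.49 → Q = 2,540 bags
Cycle time = (working days × Q)/D = (360 × 2,540) / 87,090 = 10.499 days

10.5 days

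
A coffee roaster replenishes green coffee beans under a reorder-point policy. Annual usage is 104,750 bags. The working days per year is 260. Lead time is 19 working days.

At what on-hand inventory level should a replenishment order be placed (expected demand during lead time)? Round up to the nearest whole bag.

7,655 bags

Daily demand d = 104,750 / 260 = 402.885 bags/day
Demand during lead time = 402.885 × 19 = 7,654.81
Reorder point = 7,654.81 → round up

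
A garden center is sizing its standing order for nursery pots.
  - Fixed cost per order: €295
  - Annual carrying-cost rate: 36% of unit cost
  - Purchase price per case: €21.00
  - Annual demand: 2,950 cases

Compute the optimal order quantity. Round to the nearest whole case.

Holding cost per case per year: H = 36% × €21 = €7.5600
2DS/H = 2·2,950·295/7.56 = 230,224.87
EOQ = √230,224.87 ≈ 479.82

480 cases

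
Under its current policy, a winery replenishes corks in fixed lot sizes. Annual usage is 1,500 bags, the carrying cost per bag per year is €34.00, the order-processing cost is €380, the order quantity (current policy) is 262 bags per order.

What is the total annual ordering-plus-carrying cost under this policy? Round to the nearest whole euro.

Orders/yr = 1,500/262 = 5.725; ordering cost = 5.725 × €380 = €2,175.57
Average inventory = 262/2 = 131; holding cost = 131 × €34 = €4,454.00
Total = €2,175.57 + €4,454.00 = €6,629.57

€6,630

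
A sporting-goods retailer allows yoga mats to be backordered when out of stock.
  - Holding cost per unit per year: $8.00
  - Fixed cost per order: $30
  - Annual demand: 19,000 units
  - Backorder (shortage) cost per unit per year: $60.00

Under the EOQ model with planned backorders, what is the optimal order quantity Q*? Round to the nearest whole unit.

402 units

Basic EOQ = √(2·19,000·30/8) = 377.492
Backorder adjustment √((H+b)/b) = √((8+60)/60) = 1.0646
Q* = 377.492 × 1.0646 ≈ 401.87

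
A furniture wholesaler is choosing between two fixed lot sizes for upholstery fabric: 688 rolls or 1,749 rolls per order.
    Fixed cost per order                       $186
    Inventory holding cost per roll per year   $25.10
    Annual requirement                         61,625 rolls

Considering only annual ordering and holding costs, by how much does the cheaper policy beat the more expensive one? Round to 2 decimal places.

$3,208.90

For each Q, cost = (D/Q)·S + (Q/2)·H.
TC(688) = (61,625/688)×186 + (688/2)×25.1 = $25,294.65
TC(1,749) = (61,625/1,749)×186 + (1,749/2)×25.1 = $28,503.55
Cheaper: Q = 688.  Difference = $3,208.90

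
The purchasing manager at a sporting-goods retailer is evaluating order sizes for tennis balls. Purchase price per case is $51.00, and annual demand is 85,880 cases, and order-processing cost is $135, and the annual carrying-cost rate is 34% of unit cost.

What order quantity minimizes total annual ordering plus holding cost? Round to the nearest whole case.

1,156 cases

H = i·C = 0.34 × $51 = $17.3400 per case-year
2DS/H = 2·85,880·135/17.34 = 1,337,231.83
EOQ = √1,337,231.83 ≈ 1,156.39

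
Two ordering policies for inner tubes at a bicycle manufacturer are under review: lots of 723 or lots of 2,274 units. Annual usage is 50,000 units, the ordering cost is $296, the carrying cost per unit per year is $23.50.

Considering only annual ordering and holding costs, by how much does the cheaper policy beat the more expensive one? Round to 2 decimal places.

$4,262.34

TC(Q) = (D/Q)S + (Q/2)H
TC(723) = (50,000/723)×296 + (723/2)×23.5 = $28,965.51
TC(2,274) = (50,000/2,274)×296 + (2,274/2)×23.5 = $33,227.86
Cheaper: Q = 723.  Difference = $4,262.34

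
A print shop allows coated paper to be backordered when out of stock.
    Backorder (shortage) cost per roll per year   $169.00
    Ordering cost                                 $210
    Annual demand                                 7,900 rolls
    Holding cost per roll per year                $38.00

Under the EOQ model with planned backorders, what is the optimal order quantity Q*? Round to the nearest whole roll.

Q* = √(2DS/H) · √((H + b)/b)
   = √(2 × 7,900 × 210 / 38) · √((38 + 169) / 169)
   = 295.492 × 1.1067 ≈ 327.03

327 rolls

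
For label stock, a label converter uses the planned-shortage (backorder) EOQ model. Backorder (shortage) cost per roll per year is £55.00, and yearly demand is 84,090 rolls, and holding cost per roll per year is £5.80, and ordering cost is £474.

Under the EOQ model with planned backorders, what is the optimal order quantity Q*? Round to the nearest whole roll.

3,898 rolls

Basic EOQ = √(2·84,090·474/5.8) = 3,707.339
Backorder adjustment √((H+b)/b) = √((5.8+55)/55) = 1.0514
Q* = 3,707.339 × 1.0514 ≈ 3,897.92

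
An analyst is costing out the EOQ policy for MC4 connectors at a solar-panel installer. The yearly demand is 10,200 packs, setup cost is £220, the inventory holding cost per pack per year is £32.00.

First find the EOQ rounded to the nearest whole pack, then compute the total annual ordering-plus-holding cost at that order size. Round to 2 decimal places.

Optimal lot size Q* = (2 × 10,200 × £220 / £32)^½ ≈ 374.50 → Q = 374 packs
Orders/yr = 10,200/374 = 27.273; ordering cost = 27.273 × £220 = £6,000.00
Average inventory = 374/2 = 187; holding cost = 187 × £32 = £5,984.00
Total = £6,000.00 + £5,984.00 = £11,984.00

£11,984.00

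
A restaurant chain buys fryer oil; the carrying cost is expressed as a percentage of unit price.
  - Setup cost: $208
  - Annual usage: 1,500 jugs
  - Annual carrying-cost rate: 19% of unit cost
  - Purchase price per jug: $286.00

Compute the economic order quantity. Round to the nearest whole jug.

107 jugs

Holding cost per jug per year: H = 19% × $286 = $54.3400
2DS/H = 2·1,500·208/54.34 = 11,483.25
EOQ = √11,483.25 ≈ 107.16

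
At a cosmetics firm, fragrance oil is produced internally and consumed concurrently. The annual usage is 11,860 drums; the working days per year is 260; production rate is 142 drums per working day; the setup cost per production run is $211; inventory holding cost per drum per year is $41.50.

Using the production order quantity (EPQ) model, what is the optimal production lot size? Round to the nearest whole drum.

Daily demand d = 11,860/260 = 45.615; p = 142; 1 − d/p = 0.67876
EPQ = √(2DS / (H(1 − d/p)))
    = √(2 × 11,860 × 211 / (41.5 × 0.67876)) ≈ 421.52

422 drums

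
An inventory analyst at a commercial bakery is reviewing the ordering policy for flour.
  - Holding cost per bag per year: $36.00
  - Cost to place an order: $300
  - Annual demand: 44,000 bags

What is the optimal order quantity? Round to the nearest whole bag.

856 bags

2DS/H = 2·44,000·300/36 = 733,333.33
EOQ = √733,333.33 ≈ 856.35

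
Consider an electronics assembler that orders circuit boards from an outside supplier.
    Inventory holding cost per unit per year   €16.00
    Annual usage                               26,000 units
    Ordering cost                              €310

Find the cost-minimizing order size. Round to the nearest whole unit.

1,004 units

EOQ = √(2DS/H) = √(2 × 26,000 × 310 / 16)
    = √(1,007,500.00) ≈ 1,003.74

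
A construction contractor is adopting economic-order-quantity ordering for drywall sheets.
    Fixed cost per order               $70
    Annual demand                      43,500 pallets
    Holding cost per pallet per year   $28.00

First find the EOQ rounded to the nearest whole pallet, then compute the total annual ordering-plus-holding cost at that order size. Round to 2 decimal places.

$13,058.33

Q* = √(2·D·S / H) = √(2·43,500·70 / 28) = √217,500.0 ≈ 466.37 → Q = 466 pallets
Annual ordering cost = (D/Q)·S = (43,500/466) × 70 = $6,534.33
Annual holding cost  = (Q/2)·H = (466/2) × 28 = $6,524.00
Total = $6,534.33 + $6,524.00 = $13,058.33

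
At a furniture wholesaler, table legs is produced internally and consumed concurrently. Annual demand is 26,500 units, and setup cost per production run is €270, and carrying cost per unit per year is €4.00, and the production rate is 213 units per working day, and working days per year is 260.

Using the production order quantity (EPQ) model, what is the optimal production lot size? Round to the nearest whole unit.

2,619 units

d = 26,500/260 = 101.9231 units/day;  effective holding cost H(1 − d/p) = 4·(1 − 101.9231/213) = 2.08595
Q* = √(2DS / H_eff) = √(2·26,500·270 / 2.08595) ≈ 2,619.19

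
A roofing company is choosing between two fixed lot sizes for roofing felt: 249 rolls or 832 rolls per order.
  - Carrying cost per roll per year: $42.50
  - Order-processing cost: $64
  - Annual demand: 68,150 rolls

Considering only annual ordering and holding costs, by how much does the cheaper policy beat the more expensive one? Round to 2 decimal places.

Annual cost at Q: ordering D·S/Q plus holding Q·H/2.
TC(249) = (68,150/249)×64 + (249/2)×42.5 = $22,807.72
TC(832) = (68,150/832)×64 + (832/2)×42.5 = $22,922.31
Cheaper: Q = 249.  Difference = $114.59

$114.59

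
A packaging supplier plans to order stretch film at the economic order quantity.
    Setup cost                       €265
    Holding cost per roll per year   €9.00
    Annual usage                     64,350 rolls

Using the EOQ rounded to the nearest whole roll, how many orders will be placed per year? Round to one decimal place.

Q* = √(2·D·S / H) = √(2·64,350·265 / 9) = √3,789,500.0 ≈ 1,946.66 → Q = 1,947
Orders per year = D/Q = 64,350 / 1,947 = 33.051

33.1 orders per year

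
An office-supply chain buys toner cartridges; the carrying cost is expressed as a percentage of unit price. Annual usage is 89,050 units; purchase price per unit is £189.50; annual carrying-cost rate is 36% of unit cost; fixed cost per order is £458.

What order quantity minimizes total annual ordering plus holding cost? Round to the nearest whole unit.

1,093 units

Carrying cost H = £189.5 × 36% = £68.2200/unit/yr
Q* = √(2·D·S / H) = √(2·89,050·458 / 68.22) = √1,195,687.5 ≈ 1,093.47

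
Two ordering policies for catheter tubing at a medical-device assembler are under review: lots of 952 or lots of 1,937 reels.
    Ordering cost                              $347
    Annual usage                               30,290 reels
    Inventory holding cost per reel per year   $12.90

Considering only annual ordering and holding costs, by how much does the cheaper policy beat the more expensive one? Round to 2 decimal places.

Annual cost at Q: ordering D·S/Q plus holding Q·H/2.
TC(952) = (30,290/952)×347 + (952/2)×12.9 = $17,180.98
TC(1,937) = (30,290/1,937)×347 + (1,937/2)×12.9 = $17,919.89
Lots of 952 are cheaper by $738.91.

$738.91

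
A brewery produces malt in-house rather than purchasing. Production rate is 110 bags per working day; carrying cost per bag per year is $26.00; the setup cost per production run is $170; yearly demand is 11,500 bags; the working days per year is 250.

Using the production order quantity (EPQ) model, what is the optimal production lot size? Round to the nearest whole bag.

508 bags

d = 11,500/250 = 46.0000 bags/day;  effective holding cost H(1 − d/p) = 26·(1 − 46.0000/110) = 15.12727
Q* = √(2DS / H_eff) = √(2·11,500·170 / 15.12727) ≈ 508.40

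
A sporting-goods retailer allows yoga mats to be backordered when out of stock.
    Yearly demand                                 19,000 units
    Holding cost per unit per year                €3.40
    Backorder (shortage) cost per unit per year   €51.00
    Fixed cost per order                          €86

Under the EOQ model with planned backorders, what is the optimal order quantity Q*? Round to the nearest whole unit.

1,013 units

Q* = √(2DS/H) · √((H + b)/b)
   = √(2 × 19,000 × 86 / 3.4) · √((3.4 + 51) / 51)
   = 980.396 × 1.0328 ≈ 1,012.55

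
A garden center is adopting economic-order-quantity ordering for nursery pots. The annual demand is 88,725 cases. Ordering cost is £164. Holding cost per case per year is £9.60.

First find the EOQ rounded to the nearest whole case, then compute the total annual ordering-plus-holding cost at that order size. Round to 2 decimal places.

£16,714.58

EOQ = √(2DS/H) = √(2 × 88,725 × 164 / 9.6)
    = √(3,031,437.50) ≈ 1,741.10 → Q = 1,741 cases
Annual ordering cost = (D/Q)·S = (88,725/1,741) × 164 = £8,357.78
Annual holding cost  = (Q/2)·H = (1,741/2) × 9.6 = £8,356.80
Total = £8,357.78 + £8,356.80 = £16,714.58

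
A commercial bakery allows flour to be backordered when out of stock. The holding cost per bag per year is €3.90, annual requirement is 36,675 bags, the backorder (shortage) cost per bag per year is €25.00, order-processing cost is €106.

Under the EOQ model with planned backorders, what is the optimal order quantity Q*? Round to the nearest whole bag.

1,518 bags

Q* = √(2DS/H) · √((H + b)/b)
   = √(2 × 36,675 × 106 / 3.9) · √((3.9 + 25) / 25)
   = 1,411.954 × 1.0752 ≈ 1,518.10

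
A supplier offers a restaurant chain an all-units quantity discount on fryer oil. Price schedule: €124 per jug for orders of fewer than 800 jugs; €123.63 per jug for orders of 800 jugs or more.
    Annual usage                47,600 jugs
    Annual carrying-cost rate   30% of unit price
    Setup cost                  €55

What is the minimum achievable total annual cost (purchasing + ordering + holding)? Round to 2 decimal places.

H₁ = 30%×€124 = €37.2000;  H₂ = 30%×€123.63 = €37.0890
EOQ₁ = √(2×47,600×55/37.2000) = 375.17  (< 800, feasible at tier 1)
EOQ₂ = √(2×47,600×55/37.0890) = 375.73  (< 800 → use Q = 800 at tier-2 price)
TC(tier 1 (EOQ₁), Q≈375.2) = €5,916,356.33
TC(tier 2, Q≈800.0) = €5,902,896.10
Minimum at tier 2: €5,902,896.10

€5,902,896.10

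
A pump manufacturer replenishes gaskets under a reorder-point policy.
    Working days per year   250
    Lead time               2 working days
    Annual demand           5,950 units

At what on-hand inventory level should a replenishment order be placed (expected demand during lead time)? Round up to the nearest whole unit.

48 units

Daily demand d = 5,950 / 250 = 23.800 units/day
Demand during lead time = 23.800 × 2 = 47.60
Reorder point = 47.60 → round up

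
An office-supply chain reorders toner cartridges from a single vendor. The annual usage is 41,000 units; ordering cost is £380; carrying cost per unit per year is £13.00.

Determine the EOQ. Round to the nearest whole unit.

1,548 units

2DS/H = 2·41,000·380/13 = 2,396,923.08
EOQ = √2,396,923.08 ≈ 1,548.20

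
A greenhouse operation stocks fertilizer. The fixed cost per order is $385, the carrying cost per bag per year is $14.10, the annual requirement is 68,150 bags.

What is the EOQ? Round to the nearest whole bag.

1,929 bags

Optimal lot size Q* = (2 × 68,150 × $385 / $14.1)^½ ≈ 1,929.16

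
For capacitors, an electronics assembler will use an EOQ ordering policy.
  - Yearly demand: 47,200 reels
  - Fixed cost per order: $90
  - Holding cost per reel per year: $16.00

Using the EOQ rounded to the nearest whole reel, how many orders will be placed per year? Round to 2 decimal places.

Optimal lot size Q* = (2 × 47,200 × $90 / $16)^½ ≈ 728.70 → Q = 729
N = D/Q = 47,200/729 ≈ 64.746 orders/yr

64.75 orders per year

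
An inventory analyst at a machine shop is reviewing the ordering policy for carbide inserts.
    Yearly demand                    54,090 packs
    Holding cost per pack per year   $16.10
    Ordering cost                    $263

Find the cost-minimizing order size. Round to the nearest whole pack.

2DS/H = 2·54,090·263/16.1 = 1,767,163.98
EOQ = √1,767,163.98 ≈ 1,329.35

1,329 packs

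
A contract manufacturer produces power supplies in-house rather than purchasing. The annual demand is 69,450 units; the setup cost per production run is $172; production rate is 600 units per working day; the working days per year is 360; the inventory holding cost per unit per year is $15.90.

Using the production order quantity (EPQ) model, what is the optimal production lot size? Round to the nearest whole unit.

1,488 units

Daily demand d = 69,450/360 = 192.917; p = 600; 1 − d/p = 0.67847
EPQ = √(2DS / (H(1 − d/p)))
    = √(2 × 69,450 × 172 / (15.9 × 0.67847)) ≈ 1,488.16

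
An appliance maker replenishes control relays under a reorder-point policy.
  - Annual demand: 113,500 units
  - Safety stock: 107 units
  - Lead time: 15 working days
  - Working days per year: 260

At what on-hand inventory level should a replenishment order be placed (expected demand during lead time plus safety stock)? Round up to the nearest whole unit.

Daily demand d = 113,500 / 260 = 436.538 units/day
Demand during lead time = 436.538 × 15 = 6,548.08
Reorder point = 6,548.08 + 107 = 6,655.08 → round up

6,656 units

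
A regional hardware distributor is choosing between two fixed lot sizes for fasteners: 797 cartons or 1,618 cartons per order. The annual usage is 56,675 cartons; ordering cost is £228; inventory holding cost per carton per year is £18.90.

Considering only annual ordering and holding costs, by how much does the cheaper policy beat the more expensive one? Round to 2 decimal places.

Annual cost at Q: ordering D·S/Q plus holding Q·H/2.
TC(797) = (56,675/797)×228 + (797/2)×18.9 = £23,744.82
TC(1,618) = (56,675/1,618)×228 + (1,618/2)×18.9 = £23,276.44
Lots of 1,618 are cheaper by £468.38.

£468.38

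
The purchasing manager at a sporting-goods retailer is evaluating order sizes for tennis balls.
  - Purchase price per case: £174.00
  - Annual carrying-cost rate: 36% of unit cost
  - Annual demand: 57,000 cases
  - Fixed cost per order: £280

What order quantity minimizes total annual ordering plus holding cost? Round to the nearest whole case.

714 cases

H = i·C = 0.36 × £174 = £62.6400 per case-year
Q* = √(2·D·S / H) = √(2·57,000·280 / 62.64) = √509,578.5 ≈ 713.85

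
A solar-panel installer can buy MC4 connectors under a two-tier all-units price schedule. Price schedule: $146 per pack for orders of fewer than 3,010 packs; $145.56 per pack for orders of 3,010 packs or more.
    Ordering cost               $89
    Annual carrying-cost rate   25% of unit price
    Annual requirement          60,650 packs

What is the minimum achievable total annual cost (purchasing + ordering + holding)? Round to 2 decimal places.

H₁ = 25%×$146 = $36.5000;  H₂ = 25%×$145.56 = $36.3900
EOQ₁ = √(2×60,650×89/36.5000) = 543.85  (< 3,010, feasible at tier 1)
EOQ₂ = √(2×60,650×89/36.3900) = 544.67  (< 3,010 → use Q = 3,010 at tier-2 price)
TC(tier 1 (EOQ₁), Q≈543.8) = $8,874,750.52
TC(tier 2, Q≈3,010.0) = $8,884,774.26
Minimum at tier 1 (EOQ₁): $8,874,750.52

$8,874,750.52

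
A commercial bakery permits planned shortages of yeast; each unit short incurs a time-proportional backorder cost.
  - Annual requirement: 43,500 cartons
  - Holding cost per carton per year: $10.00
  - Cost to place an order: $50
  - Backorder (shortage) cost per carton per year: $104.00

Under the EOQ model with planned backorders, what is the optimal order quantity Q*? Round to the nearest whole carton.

Basic EOQ = √(2·43,500·50/10) = 659.545
Backorder adjustment √((H+b)/b) = √((10+104)/104) = 1.0470
Q* = 659.545 × 1.0470 ≈ 690.53

691 cartons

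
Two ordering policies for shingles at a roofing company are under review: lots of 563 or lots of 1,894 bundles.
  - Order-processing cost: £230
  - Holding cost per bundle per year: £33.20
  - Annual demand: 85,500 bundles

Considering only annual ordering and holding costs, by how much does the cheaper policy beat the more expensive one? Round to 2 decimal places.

Annual cost at Q: ordering D·S/Q plus holding Q·H/2.
TC(563) = (85,500/563)×230 + (563/2)×33.2 = £44,274.75
TC(1,894) = (85,500/1,894)×230 + (1,894/2)×33.2 = £41,823.19
|ΔTC| = |£44,274.75 − £41,823.19| = £2,451.56

£2,451.56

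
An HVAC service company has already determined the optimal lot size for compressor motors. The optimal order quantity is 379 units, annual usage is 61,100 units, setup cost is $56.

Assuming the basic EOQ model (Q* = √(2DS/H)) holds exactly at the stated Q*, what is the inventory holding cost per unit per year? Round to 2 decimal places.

Since Q* = (2DS/H)^½, squaring gives Q*²·H = 2DS.
H = 2DS / Q² = 2 × 61,100 × 56 / 379² = 47.6410

$47.64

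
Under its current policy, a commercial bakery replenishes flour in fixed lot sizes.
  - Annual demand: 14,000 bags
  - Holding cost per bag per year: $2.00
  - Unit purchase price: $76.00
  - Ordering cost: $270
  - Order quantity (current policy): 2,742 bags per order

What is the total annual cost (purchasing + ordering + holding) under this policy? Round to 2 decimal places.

Annual ordering cost = (D/Q)·S = (14,000/2,742) × 270 = $1,378.56
Annual holding cost  = (Q/2)·H = (2,742/2) × 2 = $2,742.00
Purchase cost = D·C = 14,000 × 76 = $1,064,000.00
Total = $1,378.56 + $2,742.00 + $1,064,000.00 = $1,068,120.56

$1,068,120.56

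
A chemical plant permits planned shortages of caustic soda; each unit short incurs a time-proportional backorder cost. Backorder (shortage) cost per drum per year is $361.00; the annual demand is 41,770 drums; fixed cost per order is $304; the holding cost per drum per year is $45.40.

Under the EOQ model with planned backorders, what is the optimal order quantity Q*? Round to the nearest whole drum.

794 drums

Basic EOQ = √(2·41,770·304/45.4) = 747.922
Backorder adjustment √((H+b)/b) = √((45.4+361)/361) = 1.0610
Q* = 747.922 × 1.0610 ≈ 793.56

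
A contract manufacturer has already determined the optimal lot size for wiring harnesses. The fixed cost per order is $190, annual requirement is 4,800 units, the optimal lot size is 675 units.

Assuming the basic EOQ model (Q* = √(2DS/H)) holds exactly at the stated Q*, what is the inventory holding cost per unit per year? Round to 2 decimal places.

EOQ relation: Q² = 2DS/H, so rearrange for the unknown.
H = 2DS / Q² = 2 × 4,800 × 190 / 675² = 4.0033

$4.00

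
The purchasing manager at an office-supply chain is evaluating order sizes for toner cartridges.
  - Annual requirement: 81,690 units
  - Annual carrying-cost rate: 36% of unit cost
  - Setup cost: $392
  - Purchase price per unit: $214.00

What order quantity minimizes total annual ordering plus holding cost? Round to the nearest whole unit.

Carrying cost H = $214 × 36% = $77.0400/unit/yr
EOQ = √(2DS/H) = √(2 × 81,690 × 392 / 77.04)
    = √(831,320.87) ≈ 911.77

912 units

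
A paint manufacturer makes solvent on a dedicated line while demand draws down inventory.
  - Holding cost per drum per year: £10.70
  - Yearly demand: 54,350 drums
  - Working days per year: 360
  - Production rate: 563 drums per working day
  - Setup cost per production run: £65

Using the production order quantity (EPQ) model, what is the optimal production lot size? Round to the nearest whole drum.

Daily demand d = 54,350/360 = 150.972; p = 563; 1 − d/p = 0.73184
EPQ = √(2DS / (H(1 − d/p)))
    = √(2 × 54,350 × 65 / (10.7 × 0.73184)) ≈ 949.88

950 drums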